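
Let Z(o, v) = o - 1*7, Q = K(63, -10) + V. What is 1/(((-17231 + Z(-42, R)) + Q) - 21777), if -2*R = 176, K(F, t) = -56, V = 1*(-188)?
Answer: -1/39301 ≈ -2.5445e-5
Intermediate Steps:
V = -188
R = -88 (R = -½*176 = -88)
Q = -244 (Q = -56 - 188 = -244)
Z(o, v) = -7 + o (Z(o, v) = o - 7 = -7 + o)
1/(((-17231 + Z(-42, R)) + Q) - 21777) = 1/(((-17231 + (-7 - 42)) - 244) - 21777) = 1/(((-17231 - 49) - 244) - 21777) = 1/((-17280 - 244) - 21777) = 1/(-17524 - 21777) = 1/(-39301) = -1/39301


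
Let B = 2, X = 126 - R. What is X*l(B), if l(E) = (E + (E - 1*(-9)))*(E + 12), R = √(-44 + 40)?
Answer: 22932 - 364*I ≈ 22932.0 - 364.0*I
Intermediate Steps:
R = 2*I (R = √(-4) = 2*I ≈ 2.0*I)
X = 126 - 2*I ≈ 126.0 - 2.0*I
l(E) = (9 + 2*E)*(12 + E) (l(E) = (E + (E + 9))*(12 + E) = (E + (9 + E))*(12 + E) = (9 + 2*E)*(12 + E))
X*l(B) = (126 - 2*I)*(108 + 2*2² + 33*2) = (126 - 2*I)*(108 + 2*4 + 66) = (126 - 2*I)*(108 + 8 + 66) = (126 - 2*I)*182 = 22932 - 364*I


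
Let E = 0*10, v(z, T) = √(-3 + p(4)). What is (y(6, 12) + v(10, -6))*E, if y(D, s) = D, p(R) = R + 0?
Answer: 0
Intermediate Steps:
p(R) = R
v(z, T) = 1 (v(z, T) = √(-3 + 4) = √1 = 1)
E = 0
(y(6, 12) + v(10, -6))*E = (6 + 1)*0 = 7*0 = 0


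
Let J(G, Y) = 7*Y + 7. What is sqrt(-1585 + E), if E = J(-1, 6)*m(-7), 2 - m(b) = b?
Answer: 2*I*sqrt(286) ≈ 33.823*I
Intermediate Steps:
J(G, Y) = 7 + 7*Y
m(b) = 2 - b
E = 441 (E = (7 + 7*6)*(2 - 1*(-7)) = (7 + 42)*(2 + 7) = 49*9 = 441)
sqrt(-1585 + E) = sqrt(-1585 + 441) = sqrt(-1144) = 2*I*sqrt(286)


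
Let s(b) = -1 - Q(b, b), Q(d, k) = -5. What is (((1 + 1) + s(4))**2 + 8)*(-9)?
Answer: -396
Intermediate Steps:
s(b) = 4 (s(b) = -1 - 1*(-5) = -1 + 5 = 4)
(((1 + 1) + s(4))**2 + 8)*(-9) = (((1 + 1) + 4)**2 + 8)*(-9) = ((2 + 4)**2 + 8)*(-9) = (6**2 + 8)*(-9) = (36 + 8)*(-9) = 44*(-9) = -396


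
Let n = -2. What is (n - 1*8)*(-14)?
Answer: 140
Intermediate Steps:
(n - 1*8)*(-14) = (-2 - 1*8)*(-14) = (-2 - 8)*(-14) = -10*(-14) = 140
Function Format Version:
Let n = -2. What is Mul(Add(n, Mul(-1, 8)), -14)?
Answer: 140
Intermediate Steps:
Mul(Add(n, Mul(-1, 8)), -14) = Mul(Add(-2, Mul(-1, 8)), -14) = Mul(Add(-2, -8), -14) = Mul(-10, -14) = 140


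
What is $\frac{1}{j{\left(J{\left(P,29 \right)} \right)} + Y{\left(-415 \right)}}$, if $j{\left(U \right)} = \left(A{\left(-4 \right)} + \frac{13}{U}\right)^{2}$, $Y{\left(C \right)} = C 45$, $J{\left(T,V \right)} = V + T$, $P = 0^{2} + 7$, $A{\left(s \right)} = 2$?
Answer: $- \frac{1296}{24195575} \approx -5.3564 \cdot 10^{-5}$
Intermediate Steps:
$P = 7$ ($P = 0 + 7 = 7$)
$J{\left(T,V \right)} = T + V$
$Y{\left(C \right)} = 45 C$
$j{\left(U \right)} = \left(2 + \frac{13}{U}\right)^{2}$
$\frac{1}{j{\left(J{\left(P,29 \right)} \right)} + Y{\left(-415 \right)}} = \frac{1}{\frac{\left(13 + 2 \left(7 + 29\right)\right)^{2}}{\left(7 + 29\right)^{2}} + 45 \left(-415\right)} = \frac{1}{\frac{\left(13 + 2 \cdot 36\right)^{2}}{1296} - 18675} = \frac{1}{\frac{\left(13 + 72\right)^{2}}{1296} - 18675} = \frac{1}{\frac{85^{2}}{1296} - 18675} = \frac{1}{\frac{1}{1296} \cdot 7225 - 18675} = \frac{1}{\frac{7225}{1296} - 18675} = \frac{1}{- \frac{24195575}{1296}} = - \frac{1296}{24195575}$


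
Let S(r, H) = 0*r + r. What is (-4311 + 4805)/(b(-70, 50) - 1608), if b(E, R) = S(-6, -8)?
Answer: -247/807 ≈ -0.30607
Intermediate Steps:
S(r, H) = r (S(r, H) = 0 + r = r)
b(E, R) = -6
(-4311 + 4805)/(b(-70, 50) - 1608) = (-4311 + 4805)/(-6 - 1608) = 494/(-1614) = 494*(-1/1614) = -247/807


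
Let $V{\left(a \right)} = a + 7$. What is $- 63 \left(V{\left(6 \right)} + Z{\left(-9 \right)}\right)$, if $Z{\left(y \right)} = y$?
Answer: $-252$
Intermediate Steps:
$V{\left(a \right)} = 7 + a$
$- 63 \left(V{\left(6 \right)} + Z{\left(-9 \right)}\right) = - 63 \left(\left(7 + 6\right) - 9\right) = - 63 \left(13 - 9\right) = \left(-63\right) 4 = -252$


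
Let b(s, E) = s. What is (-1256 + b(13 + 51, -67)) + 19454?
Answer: 18262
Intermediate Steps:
(-1256 + b(13 + 51, -67)) + 19454 = (-1256 + (13 + 51)) + 19454 = (-1256 + 64) + 19454 = -1192 + 19454 = 18262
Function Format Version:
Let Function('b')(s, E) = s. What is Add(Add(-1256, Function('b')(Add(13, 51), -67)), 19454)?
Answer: 18262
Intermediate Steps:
Add(Add(-1256, Function('b')(Add(13, 51), -67)), 19454) = Add(Add(-1256, Add(13, 51)), 19454) = Add(Add(-1256, 64), 19454) = Add(-1192, 19454) = 18262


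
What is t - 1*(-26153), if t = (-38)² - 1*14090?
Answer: 13507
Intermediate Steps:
t = -12646 (t = 1444 - 14090 = -12646)
t - 1*(-26153) = -12646 - 1*(-26153) = -12646 + 26153 = 13507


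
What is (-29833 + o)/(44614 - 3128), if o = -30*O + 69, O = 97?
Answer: -16337/20743 ≈ -0.78759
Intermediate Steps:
o = -2841 (o = -30*97 + 69 = -2910 + 69 = -2841)
(-29833 + o)/(44614 - 3128) = (-29833 - 2841)/(44614 - 3128) = -32674/41486 = -32674*1/41486 = -16337/20743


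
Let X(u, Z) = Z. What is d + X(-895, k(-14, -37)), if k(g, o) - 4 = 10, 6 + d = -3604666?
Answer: -3604658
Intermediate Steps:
d = -3604672 (d = -6 - 3604666 = -3604672)
k(g, o) = 14 (k(g, o) = 4 + 10 = 14)
d + X(-895, k(-14, -37)) = -3604672 + 14 = -3604658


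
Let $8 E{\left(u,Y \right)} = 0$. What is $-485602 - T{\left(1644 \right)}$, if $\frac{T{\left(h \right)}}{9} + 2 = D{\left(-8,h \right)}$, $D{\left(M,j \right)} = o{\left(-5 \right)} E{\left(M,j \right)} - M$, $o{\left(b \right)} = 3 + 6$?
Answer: $-485656$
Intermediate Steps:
$E{\left(u,Y \right)} = 0$ ($E{\left(u,Y \right)} = \frac{1}{8} \cdot 0 = 0$)
$o{\left(b \right)} = 9$
$D{\left(M,j \right)} = - M$ ($D{\left(M,j \right)} = 9 \cdot 0 - M = 0 - M = - M$)
$T{\left(h \right)} = 54$ ($T{\left(h \right)} = -18 + 9 \left(\left(-1\right) \left(-8\right)\right) = -18 + 9 \cdot 8 = -18 + 72 = 54$)
$-485602 - T{\left(1644 \right)} = -485602 - 54 = -485656$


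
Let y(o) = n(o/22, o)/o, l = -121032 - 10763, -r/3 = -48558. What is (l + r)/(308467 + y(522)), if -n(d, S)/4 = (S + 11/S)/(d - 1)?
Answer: 47272567950/1050653425861 ≈ 0.044994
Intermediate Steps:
r = 145674 (r = -3*(-48558) = 145674)
l = -131795
n(d, S) = -4*(S + 11/S)/(-1 + d) (n(d, S) = -4*(S + 11/S)/(d - 1) = -4*(S + 11/S)/(-1 + d))
y(o) = 4*(-11 - o²)/(o²*(-1 + o/22)) (y(o) = (4*(-11 - o²)/(o*(-1 + o/22)))/o = 4*(-11 - o²)/(o²*(-1 + o/22)))
(l + r)/(308467 + y(522)) = (-131795 + 145674)/(308467 + 88*(-11 - 1*522²)/(522²*(-22 + 522))) = 13879/(308467 + 88*(1/272484)*(-11 - 1*272484)/500) = 13879/(308467 + 88*(1/272484)*(1/500)*(-11 - 272484)) = 13879/(308467 + 88*(1/272484)*(1/500)*(-272495)) = 13879/(308467 - 599489/3406050) = 13879/(1050653425861/3406050) = 13879*(3406050/1050653425861) = 47272567950/1050653425861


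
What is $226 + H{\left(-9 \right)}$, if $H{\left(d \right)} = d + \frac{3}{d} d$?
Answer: $220$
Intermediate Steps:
$H{\left(d \right)} = 3 + d$ ($H{\left(d \right)} = d + 3 = 3 + d$)
$226 + H{\left(-9 \right)} = 226 + \left(3 - 9\right) = 226 - 6 = 220$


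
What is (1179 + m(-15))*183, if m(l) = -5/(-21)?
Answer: 1510604/7 ≈ 2.1580e+5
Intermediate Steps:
m(l) = 5/21 (m(l) = -5*(-1/21) = 5/21)
(1179 + m(-15))*183 = (1179 + 5/21)*183 = (24764/21)*183 = 1510604/7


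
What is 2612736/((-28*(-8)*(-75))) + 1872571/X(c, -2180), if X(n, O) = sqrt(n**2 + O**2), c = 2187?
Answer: -3888/25 + 1872571*sqrt(9535369)/9535369 ≈ 450.89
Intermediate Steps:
X(n, O) = sqrt(O**2 + n**2)
2612736/((-28*(-8)*(-75))) + 1872571/X(c, -2180) = 2612736/((-28*(-8)*(-75))) + 1872571/(sqrt((-2180)**2 + 2187**2)) = 2612736/((224*(-75))) + 1872571/(sqrt(4752400 + 4782969)) = 2612736/(-16800) + 1872571/(sqrt(9535369)) = 2612736*(-1/16800) + 1872571*(sqrt(9535369)/9535369) = -3888/25 + 1872571*sqrt(9535369)/9535369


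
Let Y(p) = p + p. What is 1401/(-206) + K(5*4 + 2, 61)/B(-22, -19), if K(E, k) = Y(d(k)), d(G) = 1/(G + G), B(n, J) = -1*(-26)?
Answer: -555445/81679 ≈ -6.8003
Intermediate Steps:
B(n, J) = 26
d(G) = 1/(2*G)
Y(p) = 2*p
K(E, k) = 1/k (K(E, k) = 2*(1/(2*k)) = 1/k)
1401/(-206) + K(5*4 + 2, 61)/B(-22, -19) = 1401/(-206) + 1/(61*26) = 1401*(-1/206) + (1/61)*(1/26) = -1401/206 + 1/1586 = -555445/81679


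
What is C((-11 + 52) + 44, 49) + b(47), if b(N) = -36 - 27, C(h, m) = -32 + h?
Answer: -10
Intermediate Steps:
b(N) = -63
C((-11 + 52) + 44, 49) + b(47) = (-32 + ((-11 + 52) + 44)) - 63 = (-32 + (41 + 44)) - 63 = (-32 + 85) - 63 = 53 - 63 = -10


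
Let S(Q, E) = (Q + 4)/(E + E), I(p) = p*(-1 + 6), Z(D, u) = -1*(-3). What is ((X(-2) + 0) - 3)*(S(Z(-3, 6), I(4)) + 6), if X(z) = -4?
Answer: -1729/40 ≈ -43.225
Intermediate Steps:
Z(D, u) = 3
I(p) = 5*p (I(p) = p*5 = 5*p)
S(Q, E) = (4 + Q)/(2*E) (S(Q, E) = (4 + Q)/((2*E)) = (4 + Q)*(1/(2*E)) = (4 + Q)/(2*E))
((X(-2) + 0) - 3)*(S(Z(-3, 6), I(4)) + 6) = ((-4 + 0) - 3)*((4 + 3)/(2*((5*4))) + 6) = (-4 - 3)*((1/2)*7/20 + 6) = -7*((1/2)*(1/20)*7 + 6) = -7*(7/40 + 6) = -7*247/40 = -1729/40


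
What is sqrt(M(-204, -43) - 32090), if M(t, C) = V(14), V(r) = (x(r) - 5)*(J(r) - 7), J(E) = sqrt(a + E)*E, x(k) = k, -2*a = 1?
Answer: sqrt(-32153 + 189*sqrt(6)) ≈ 178.02*I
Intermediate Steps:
a = -1/2 (a = -1/2*1 = -1/2 ≈ -0.50000)
J(E) = E*sqrt(-1/2 + E) (J(E) = sqrt(-1/2 + E)*E = E*sqrt(-1/2 + E))
V(r) = (-7 + r*sqrt(-2 + 4*r)/2)*(-5 + r) (V(r) = (r - 5)*(r*sqrt(-2 + 4*r)/2 - 7) = (-5 + r)*(-7 + r*sqrt(-2 + 4*r)/2) = (-7 + r*sqrt(-2 + 4*r)/2)*(-5 + r))
M(t, C) = -63 + 189*sqrt(6) (M(t, C) = 35 - 7*14 + (1/2)*14**2*sqrt(-2 + 4*14) - 5/2*14*sqrt(-2 + 4*14) = 35 - 98 + (1/2)*196*sqrt(-2 + 56) - 5/2*14*sqrt(-2 + 56) = 35 - 98 + (1/2)*196*sqrt(54) - 5/2*14*sqrt(54) = 35 - 98 + (1/2)*196*(3*sqrt(6)) - 5/2*14*3*sqrt(6) = 35 - 98 + 294*sqrt(6) - 105*sqrt(6) = -63 + 189*sqrt(6))
sqrt(M(-204, -43) - 32090) = sqrt((-63 + 189*sqrt(6)) - 32090) = sqrt(-32153 + 189*sqrt(6))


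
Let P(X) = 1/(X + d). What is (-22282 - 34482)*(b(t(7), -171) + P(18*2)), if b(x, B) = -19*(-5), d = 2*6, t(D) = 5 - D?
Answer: -64725151/12 ≈ -5.3938e+6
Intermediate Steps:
d = 12
P(X) = 1/(12 + X) (P(X) = 1/(X + 12) = 1/(12 + X))
b(x, B) = 95
(-22282 - 34482)*(b(t(7), -171) + P(18*2)) = (-22282 - 34482)*(95 + 1/(12 + 18*2)) = -56764*(95 + 1/(12 + 36)) = -56764*(95 + 1/48) = -56764*4561/48 = -64725151/12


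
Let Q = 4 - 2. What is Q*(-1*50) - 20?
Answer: -120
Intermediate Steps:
Q = 2
Q*(-1*50) - 20 = 2*(-1*50) - 20 = 2*(-50) - 20 = -100 - 20 = -120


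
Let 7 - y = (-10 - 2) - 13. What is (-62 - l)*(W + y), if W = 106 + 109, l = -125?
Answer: 15561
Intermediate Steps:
y = 32 (y = 7 - ((-10 - 2) - 13) = 7 - (-12 - 13) = 7 - 1*(-25) = 7 + 25 = 32)
W = 215
(-62 - l)*(W + y) = (-62 - 1*(-125))*(215 + 32) = (-62 + 125)*247 = 63*247 = 15561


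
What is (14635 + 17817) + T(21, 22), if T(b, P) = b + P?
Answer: 32495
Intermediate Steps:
T(b, P) = P + b
(14635 + 17817) + T(21, 22) = (14635 + 17817) + (22 + 21) = 32452 + 43 = 32495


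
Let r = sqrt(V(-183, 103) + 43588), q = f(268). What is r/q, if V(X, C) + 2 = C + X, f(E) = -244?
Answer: -3*sqrt(4834)/244 ≈ -0.85484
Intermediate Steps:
V(X, C) = -2 + C + X (V(X, C) = -2 + (C + X) = -2 + C + X)
q = -244
r = 3*sqrt(4834) (r = sqrt((-2 + 103 - 183) + 43588) = sqrt(-82 + 43588) = sqrt(43506) = 3*sqrt(4834) ≈ 208.58)
r/q = (3*sqrt(4834))/(-244) = (3*sqrt(4834))*(-1/244) = -3*sqrt(4834)/244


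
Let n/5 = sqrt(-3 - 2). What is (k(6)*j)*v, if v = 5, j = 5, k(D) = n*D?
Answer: 750*I*sqrt(5) ≈ 1677.1*I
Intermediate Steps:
n = 5*I*sqrt(5) (n = 5*sqrt(-3 - 2) = 5*sqrt(-5) = 5*(I*sqrt(5)) = 5*I*sqrt(5) ≈ 11.18*I)
k(D) = 5*I*D*sqrt(5) (k(D) = (5*I*sqrt(5))*D = 5*I*D*sqrt(5))
(k(6)*j)*v = ((5*I*6*sqrt(5))*5)*5 = ((30*I*sqrt(5))*5)*5 = (150*I*sqrt(5))*5 = 750*I*sqrt(5)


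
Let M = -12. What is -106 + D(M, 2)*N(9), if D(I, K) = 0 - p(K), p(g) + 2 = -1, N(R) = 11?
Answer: -73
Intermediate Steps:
p(g) = -3 (p(g) = -2 - 1 = -3)
D(I, K) = 3 (D(I, K) = 0 - 1*(-3) = 0 + 3 = 3)
-106 + D(M, 2)*N(9) = -106 + 3*11 = -106 + 33 = -73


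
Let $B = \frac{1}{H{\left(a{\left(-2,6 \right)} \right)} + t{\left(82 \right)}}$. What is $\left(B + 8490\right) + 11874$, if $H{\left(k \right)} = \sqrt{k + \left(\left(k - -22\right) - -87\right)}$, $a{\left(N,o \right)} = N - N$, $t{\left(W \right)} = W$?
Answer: $\frac{134707942}{6615} - \frac{\sqrt{109}}{6615} \approx 20364.0$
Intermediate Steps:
$a{\left(N,o \right)} = 0$
$H{\left(k \right)} = \sqrt{109 + 2 k}$ ($H{\left(k \right)} = \sqrt{k + \left(\left(k + 22\right) + 87\right)} = \sqrt{k + \left(\left(22 + k\right) + 87\right)} = \sqrt{k + \left(109 + k\right)} = \sqrt{109 + 2 k}$)
$B = \frac{1}{82 + \sqrt{109}}$ ($B = \frac{1}{\sqrt{109 + 2 \cdot 0} + 82} = \frac{1}{\sqrt{109 + 0} + 82} = \frac{1}{\sqrt{109} + 82} = \frac{1}{82 + \sqrt{109}} \approx 0.010818$)
$\left(B + 8490\right) + 11874 = \left(\left(\frac{82}{6615} - \frac{\sqrt{109}}{6615}\right) + 8490\right) + 11874 = \left(\frac{56161432}{6615} - \frac{\sqrt{109}}{6615}\right) + 11874 = \frac{134707942}{6615} - \frac{\sqrt{109}}{6615}$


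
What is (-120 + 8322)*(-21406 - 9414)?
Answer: -252785640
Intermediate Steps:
(-120 + 8322)*(-21406 - 9414) = 8202*(-30820) = -252785640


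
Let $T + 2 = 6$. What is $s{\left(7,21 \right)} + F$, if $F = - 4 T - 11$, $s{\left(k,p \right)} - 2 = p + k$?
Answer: $3$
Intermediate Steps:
$T = 4$ ($T = -2 + 6 = 4$)
$s{\left(k,p \right)} = 2 + k + p$ ($s{\left(k,p \right)} = 2 + \left(p + k\right) = 2 + \left(k + p\right) = 2 + k + p$)
$F = -27$ ($F = \left(-4\right) 4 - 11 = -16 - 11 = -27$)
$s{\left(7,21 \right)} + F = \left(2 + 7 + 21\right) - 27 = 30 - 27 = 3$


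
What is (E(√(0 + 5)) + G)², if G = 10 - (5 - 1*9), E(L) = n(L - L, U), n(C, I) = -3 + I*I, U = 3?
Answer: 400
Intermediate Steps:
n(C, I) = -3 + I²
E(L) = 6 (E(L) = -3 + 3² = -3 + 9 = 6)
G = 14 (G = 10 - (5 - 9) = 10 - 1*(-4) = 10 + 4 = 14)
(E(√(0 + 5)) + G)² = (6 + 14)² = 20² = 400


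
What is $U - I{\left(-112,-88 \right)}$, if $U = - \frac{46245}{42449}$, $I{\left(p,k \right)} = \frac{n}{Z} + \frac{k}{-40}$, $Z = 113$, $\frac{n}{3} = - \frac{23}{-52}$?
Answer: $- \frac{4117056569}{1247151620} \approx -3.3012$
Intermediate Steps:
$n = \frac{69}{52}$ ($n = 3 \left(- \frac{23}{-52}\right) = 3 \left(\left(-23\right) \left(- \frac{1}{52}\right)\right) = 3 \cdot \frac{23}{52} = \frac{69}{52} \approx 1.3269$)
$I{\left(p,k \right)} = \frac{69}{5876} - \frac{k}{40}$ ($I{\left(p,k \right)} = \frac{69}{52 \cdot 113} + \frac{k}{-40} = \frac{69}{52} \cdot \frac{1}{113} + k \left(- \frac{1}{40}\right) = \frac{69}{5876} - \frac{k}{40}$)
$U = - \frac{46245}{42449}$ ($U = \left(-46245\right) \frac{1}{42449} = - \frac{46245}{42449} \approx -1.0894$)
$U - I{\left(-112,-88 \right)} = - \frac{46245}{42449} - \left(\frac{69}{5876} - - \frac{11}{5}\right) = - \frac{46245}{42449} - \left(\frac{69}{5876} + \frac{11}{5}\right) = - \frac{46245}{42449} - \frac{64981}{29380} = - \frac{4117056569}{1247151620}$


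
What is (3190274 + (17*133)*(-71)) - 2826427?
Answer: 203316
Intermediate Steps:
(3190274 + (17*133)*(-71)) - 2826427 = (3190274 + 2261*(-71)) - 2826427 = (3190274 - 160531) - 2826427 = 3029743 - 2826427 = 203316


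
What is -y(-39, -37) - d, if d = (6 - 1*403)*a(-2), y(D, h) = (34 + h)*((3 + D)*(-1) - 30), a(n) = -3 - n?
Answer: -379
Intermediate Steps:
y(D, h) = (-33 - D)*(34 + h) (y(D, h) = (34 + h)*((-3 - D) - 30) = (34 + h)*(-33 - D) = (-33 - D)*(34 + h))
d = 397 (d = (6 - 1*403)*(-3 - 1*(-2)) = (6 - 403)*(-3 + 2) = -397*(-1) = 397)
-y(-39, -37) - d = -(-1122 - 34*(-39) - 33*(-37) - 1*(-39)*(-37)) - 1*397 = -(-1122 + 1326 + 1221 - 1443) - 397 = -1*(-18) - 397 = 18 - 397 = -379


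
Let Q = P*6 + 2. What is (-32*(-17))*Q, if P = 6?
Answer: 20672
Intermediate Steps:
Q = 38 (Q = 6*6 + 2 = 36 + 2 = 38)
(-32*(-17))*Q = -32*(-17)*38 = 544*38 = 20672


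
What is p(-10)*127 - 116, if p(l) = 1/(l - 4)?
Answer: -1751/14 ≈ -125.07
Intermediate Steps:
p(l) = 1/(-4 + l)
p(-10)*127 - 116 = 127/(-4 - 10) - 116 = 127/(-14) - 116 = -1/14*127 - 116 = -127/14 - 116 = -1751/14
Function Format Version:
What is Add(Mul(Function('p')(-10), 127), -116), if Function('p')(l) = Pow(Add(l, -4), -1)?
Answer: Rational(-1751, 14) ≈ -125.07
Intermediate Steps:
Function('p')(l) = Pow(Add(-4, l), -1)
Add(Mul(Function('p')(-10), 127), -116) = Add(Mul(Pow(Add(-4, -10), -1), 127), -116) = Add(Mul(Pow(-14, -1), 127), -116) = Add(Mul(Rational(-1, 14), 127), -116) = Add(Rational(-127, 14), -116) = Rational(-1751, 14)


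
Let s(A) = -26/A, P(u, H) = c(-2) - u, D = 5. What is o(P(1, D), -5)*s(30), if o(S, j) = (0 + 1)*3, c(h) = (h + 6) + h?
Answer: -13/5 ≈ -2.6000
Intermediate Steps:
c(h) = 6 + 2*h (c(h) = (6 + h) + h = 6 + 2*h)
P(u, H) = 2 - u (P(u, H) = (6 + 2*(-2)) - u = (6 - 4) - u = 2 - u)
o(S, j) = 3 (o(S, j) = 1*3 = 3)
o(P(1, D), -5)*s(30) = 3*(-26/30) = 3*(-26*1/30) = 3*(-13/15) = -13/5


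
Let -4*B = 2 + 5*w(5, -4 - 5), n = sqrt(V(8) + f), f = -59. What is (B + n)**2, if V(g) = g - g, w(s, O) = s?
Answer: (27 - 4*I*sqrt(59))**2/16 ≈ -13.438 - 103.7*I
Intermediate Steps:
V(g) = 0
n = I*sqrt(59) (n = sqrt(0 - 59) = sqrt(-59) = I*sqrt(59) ≈ 7.6811*I)
B = -27/4 (B = -(2 + 5*5)/4 = -(2 + 25)/4 = -1/4*27 = -27/4 ≈ -6.7500)
(B + n)**2 = (-27/4 + I*sqrt(59))**2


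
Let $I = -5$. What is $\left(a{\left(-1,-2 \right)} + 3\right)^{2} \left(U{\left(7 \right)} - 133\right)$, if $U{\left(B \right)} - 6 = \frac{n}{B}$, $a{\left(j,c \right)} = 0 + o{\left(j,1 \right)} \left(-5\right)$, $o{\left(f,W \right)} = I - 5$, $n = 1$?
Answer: $- \frac{2494392}{7} \approx -3.5634 \cdot 10^{5}$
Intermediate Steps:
$o{\left(f,W \right)} = -10$ ($o{\left(f,W \right)} = -5 - 5 = -10$)
$a{\left(j,c \right)} = 50$ ($a{\left(j,c \right)} = 0 - -50 = 0 + 50 = 50$)
$U{\left(B \right)} = 6 + \frac{1}{B}$ ($U{\left(B \right)} = 6 + 1 \frac{1}{B} = 6 + \frac{1}{B}$)
$\left(a{\left(-1,-2 \right)} + 3\right)^{2} \left(U{\left(7 \right)} - 133\right) = \left(50 + 3\right)^{2} \left(\left(6 + \frac{1}{7}\right) - 133\right) = 53^{2} \left(\left(6 + \frac{1}{7}\right) - 133\right) = 2809 \left(\frac{43}{7} - 133\right) = 2809 \left(- \frac{888}{7}\right) = - \frac{2494392}{7}$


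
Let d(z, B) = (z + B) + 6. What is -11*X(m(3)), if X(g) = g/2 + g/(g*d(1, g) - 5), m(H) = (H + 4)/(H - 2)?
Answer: -7315/186 ≈ -39.328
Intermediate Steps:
d(z, B) = 6 + B + z (d(z, B) = (B + z) + 6 = 6 + B + z)
m(H) = (4 + H)/(-2 + H)
X(g) = g/2 + g/(-5 + g*(7 + g)) (X(g) = g/2 + g/(g*(6 + g + 1) - 5) = g*(½) + g/(g*(7 + g) - 5) = g/2 + g/(-5 + g*(7 + g)))
-11*X(m(3)) = -11*(4 + 3)/(-2 + 3)*(-3 + ((4 + 3)/(-2 + 3))*(7 + (4 + 3)/(-2 + 3)))/(2*(-5 + ((4 + 3)/(-2 + 3))*(7 + (4 + 3)/(-2 + 3)))) = -11*7/1*(-3 + (7/1)*(7 + 7/1))/(2*(-5 + (7/1)*(7 + 7/1))) = -11*1*7*(-3 + (1*7)*(7 + 1*7))/(2*(-5 + (1*7)*(7 + 1*7))) = -11*7*(-3 + 7*(7 + 7))/(2*(-5 + 7*(7 + 7))) = -11*7*(-3 + 7*14)/(2*(-5 + 7*14)) = -11*7*(-3 + 98)/(2*(-5 + 98)) = -11*7*95/(2*93) = -11*665/186 = -7315/186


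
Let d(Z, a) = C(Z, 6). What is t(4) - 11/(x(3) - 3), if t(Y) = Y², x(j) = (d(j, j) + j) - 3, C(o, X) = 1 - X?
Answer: 139/8 ≈ 17.375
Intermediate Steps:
d(Z, a) = -5 (d(Z, a) = 1 - 1*6 = 1 - 6 = -5)
x(j) = -8 + j (x(j) = (-5 + j) - 3 = -8 + j)
t(4) - 11/(x(3) - 3) = 4² - 11/((-8 + 3) - 3) = 16 - 11/(-5 - 3) = 16 - 11/(-8) = 16 - 11*(-⅛) = 16 + 11/8 = 139/8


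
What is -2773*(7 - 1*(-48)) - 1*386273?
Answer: -538788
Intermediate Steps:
-2773*(7 - 1*(-48)) - 1*386273 = -2773*(7 + 48) - 386273 = -2773*55 - 386273 = -152515 - 386273 = -538788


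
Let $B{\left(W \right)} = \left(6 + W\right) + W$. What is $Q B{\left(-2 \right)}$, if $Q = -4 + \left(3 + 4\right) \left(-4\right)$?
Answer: $-64$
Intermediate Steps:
$B{\left(W \right)} = 6 + 2 W$
$Q = -32$ ($Q = -4 + 7 \left(-4\right) = -4 - 28 = -32$)
$Q B{\left(-2 \right)} = - 32 \left(6 + 2 \left(-2\right)\right) = - 32 \left(6 - 4\right) = \left(-32\right) 2 = -64$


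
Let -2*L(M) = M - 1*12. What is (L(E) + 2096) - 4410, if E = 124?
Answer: -2370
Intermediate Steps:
L(M) = 6 - M/2 (L(M) = -(M - 1*12)/2 = -(M - 12)/2 = -(-12 + M)/2 = 6 - M/2)
(L(E) + 2096) - 4410 = ((6 - 1/2*124) + 2096) - 4410 = ((6 - 62) + 2096) - 4410 = (-56 + 2096) - 4410 = 2040 - 4410 = -2370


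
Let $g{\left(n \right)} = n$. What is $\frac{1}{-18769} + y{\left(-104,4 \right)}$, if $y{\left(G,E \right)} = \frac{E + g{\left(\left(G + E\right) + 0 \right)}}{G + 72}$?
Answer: $\frac{56306}{18769} \approx 2.9999$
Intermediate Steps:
$y{\left(G,E \right)} = \frac{G + 2 E}{72 + G}$ ($y{\left(G,E \right)} = \frac{E + \left(\left(G + E\right) + 0\right)}{G + 72} = \frac{E + \left(\left(E + G\right) + 0\right)}{72 + G} = \frac{E + \left(E + G\right)}{72 + G} = \frac{G + 2 E}{72 + G}$)
$\frac{1}{-18769} + y{\left(-104,4 \right)} = \frac{1}{-18769} + \frac{-104 + 2 \cdot 4}{72 - 104} = - \frac{1}{18769} + \frac{-104 + 8}{-32} = - \frac{1}{18769} - -3 = - \frac{1}{18769} + 3 = \frac{56306}{18769}$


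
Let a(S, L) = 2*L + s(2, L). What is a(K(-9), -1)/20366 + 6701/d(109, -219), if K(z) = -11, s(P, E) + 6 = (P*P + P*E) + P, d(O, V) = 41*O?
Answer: 68227345/45507827 ≈ 1.4992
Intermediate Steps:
s(P, E) = -6 + P + P² + E*P (s(P, E) = -6 + ((P*P + P*E) + P) = -6 + ((P² + E*P) + P) = -6 + (P + P² + E*P) = -6 + P + P² + E*P)
a(S, L) = 4*L (a(S, L) = 2*L + (-6 + 2 + 2² + L*2) = 2*L + (-6 + 2 + 4 + 2*L) = 2*L + 2*L = 4*L)
a(K(-9), -1)/20366 + 6701/d(109, -219) = (4*(-1))/20366 + 6701/((41*109)) = -4*1/20366 + 6701/4469 = -2/10183 + 6701*(1/4469) = -2/10183 + 6701/4469 = 68227345/45507827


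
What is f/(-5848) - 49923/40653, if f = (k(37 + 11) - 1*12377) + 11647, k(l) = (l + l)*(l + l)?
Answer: -35385059/13207708 ≈ -2.6791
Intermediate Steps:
k(l) = 4*l² (k(l) = (2*l)*(2*l) = 4*l²)
f = 8486 (f = (4*(37 + 11)² - 1*12377) + 11647 = (4*48² - 12377) + 11647 = (4*2304 - 12377) + 11647 = (9216 - 12377) + 11647 = -3161 + 11647 = 8486)
f/(-5848) - 49923/40653 = 8486/(-5848) - 49923/40653 = 8486*(-1/5848) - 49923*1/40653 = -4243/2924 - 5547/4517 = -35385059/13207708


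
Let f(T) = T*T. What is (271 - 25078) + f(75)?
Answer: -19182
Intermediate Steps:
f(T) = T²
(271 - 25078) + f(75) = (271 - 25078) + 75² = -24807 + 5625 = -19182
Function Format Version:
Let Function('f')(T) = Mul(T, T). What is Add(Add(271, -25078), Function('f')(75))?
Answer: -19182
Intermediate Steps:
Function('f')(T) = Pow(T, 2)
Add(Add(271, -25078), Function('f')(75)) = Add(Add(271, -25078), Pow(75, 2)) = Add(-24807, 5625) = -19182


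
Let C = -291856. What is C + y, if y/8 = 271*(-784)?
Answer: -1991568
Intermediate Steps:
y = -1699712 (y = 8*(271*(-784)) = 8*(-212464) = -1699712)
C + y = -291856 - 1699712 = -1991568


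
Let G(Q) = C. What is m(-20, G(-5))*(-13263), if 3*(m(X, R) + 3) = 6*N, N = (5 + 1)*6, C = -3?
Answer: -915147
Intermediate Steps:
G(Q) = -3
N = 36 (N = 6*6 = 36)
m(X, R) = 69 (m(X, R) = -3 + (6*36)/3 = -3 + (⅓)*216 = -3 + 72 = 69)
m(-20, G(-5))*(-13263) = 69*(-13263) = -915147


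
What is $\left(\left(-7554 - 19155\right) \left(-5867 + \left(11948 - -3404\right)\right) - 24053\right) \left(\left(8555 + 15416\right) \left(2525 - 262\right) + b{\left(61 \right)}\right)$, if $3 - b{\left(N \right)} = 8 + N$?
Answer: $-13743785647015826$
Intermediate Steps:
$b{\left(N \right)} = -5 - N$ ($b{\left(N \right)} = 3 - \left(8 + N\right) = -5 - N$)
$\left(\left(-7554 - 19155\right) \left(-5867 + \left(11948 - -3404\right)\right) - 24053\right) \left(\left(8555 + 15416\right) \left(2525 - 262\right) + b{\left(61 \right)}\right) = \left(\left(-7554 - 19155\right) \left(-5867 + \left(11948 - -3404\right)\right) - 24053\right) \left(\left(8555 + 15416\right) \left(2525 - 262\right) - 66\right) = \left(- 26709 \left(-5867 + \left(11948 + 3404\right)\right) - 24053\right) \left(23971 \cdot 2263 - 66\right) = \left(- 26709 \left(-5867 + 15352\right) - 24053\right) \left(54246373 - 66\right) = \left(\left(-26709\right) 9485 - 24053\right) 54246307 = \left(-253334865 - 24053\right) 54246307 = \left(-253358918\right) 54246307 = -13743785647015826$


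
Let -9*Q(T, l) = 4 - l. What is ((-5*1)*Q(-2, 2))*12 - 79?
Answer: -197/3 ≈ -65.667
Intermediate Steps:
Q(T, l) = -4/9 + l/9 (Q(T, l) = -(4 - l)/9 = -4/9 + l/9)
((-5*1)*Q(-2, 2))*12 - 79 = ((-5*1)*(-4/9 + (⅑)*2))*12 - 79 = -5*(-4/9 + 2/9)*12 - 79 = -5*(-2/9)*12 - 79 = (10/9)*12 - 79 = 40/3 - 79 = -197/3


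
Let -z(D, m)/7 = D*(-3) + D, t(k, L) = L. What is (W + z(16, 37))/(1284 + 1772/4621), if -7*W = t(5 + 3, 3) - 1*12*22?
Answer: 272639/1340192 ≈ 0.20343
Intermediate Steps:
z(D, m) = 14*D (z(D, m) = -7*(D*(-3) + D) = -7*(-3*D + D) = -(-14)*D = 14*D)
W = 261/7 (W = -(3 - 1*12*22)/7 = -(3 - 12*22)/7 = -(3 - 264)/7 = -⅐*(-261) = 261/7 ≈ 37.286)
(W + z(16, 37))/(1284 + 1772/4621) = (261/7 + 14*16)/(1284 + 1772/4621) = (261/7 + 224)/(1284 + 1772*(1/4621)) = 1829/(7*(1284 + 1772/4621)) = 1829/(7*(5935136/4621)) = (1829/7)*(4621/5935136) = 272639/1340192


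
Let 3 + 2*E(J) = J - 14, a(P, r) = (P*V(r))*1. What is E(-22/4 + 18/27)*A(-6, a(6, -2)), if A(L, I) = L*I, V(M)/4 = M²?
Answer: 6288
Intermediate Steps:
V(M) = 4*M²
a(P, r) = 4*P*r² (a(P, r) = (P*(4*r²))*1 = (4*P*r²)*1 = 4*P*r²)
A(L, I) = I*L
E(J) = -17/2 + J/2 (E(J) = -3/2 + (J - 14)/2 = -3/2 + (-14 + J)/2 = -3/2 + (-7 + J/2) = -17/2 + J/2)
E(-22/4 + 18/27)*A(-6, a(6, -2)) = (-17/2 + (-22/4 + 18/27)/2)*((4*6*(-2)²)*(-6)) = (-17/2 + (-22*¼ + 18*(1/27))/2)*((4*6*4)*(-6)) = (-17/2 + (-11/2 + ⅔)/2)*(96*(-6)) = (-17/2 + (½)*(-29/6))*(-576) = (-17/2 - 29/12)*(-576) = -131/12*(-576) = 6288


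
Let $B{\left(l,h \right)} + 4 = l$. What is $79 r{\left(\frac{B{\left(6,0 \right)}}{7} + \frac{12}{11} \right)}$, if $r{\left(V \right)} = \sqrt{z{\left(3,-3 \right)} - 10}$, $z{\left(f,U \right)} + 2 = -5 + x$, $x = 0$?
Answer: $79 i \sqrt{17} \approx 325.73 i$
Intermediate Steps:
$z{\left(f,U \right)} = -7$ ($z{\left(f,U \right)} = -2 + \left(-5 + 0\right) = -2 - 5 = -7$)
$B{\left(l,h \right)} = -4 + l$
$r{\left(V \right)} = i \sqrt{17}$ ($r{\left(V \right)} = \sqrt{-7 - 10} = \sqrt{-17} = i \sqrt{17}$)
$79 r{\left(\frac{B{\left(6,0 \right)}}{7} + \frac{12}{11} \right)} = 79 i \sqrt{17}$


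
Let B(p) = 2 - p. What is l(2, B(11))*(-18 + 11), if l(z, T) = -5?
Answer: 35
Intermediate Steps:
l(2, B(11))*(-18 + 11) = -5*(-18 + 11) = -5*(-7) = 35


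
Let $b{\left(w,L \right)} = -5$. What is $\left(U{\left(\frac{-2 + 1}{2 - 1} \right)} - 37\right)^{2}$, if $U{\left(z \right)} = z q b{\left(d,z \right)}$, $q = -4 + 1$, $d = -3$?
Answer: $2704$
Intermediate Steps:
$q = -3$
$U{\left(z \right)} = 15 z$ ($U{\left(z \right)} = z \left(-3\right) \left(-5\right) = - 3 z \left(-5\right) = 15 z$)
$\left(U{\left(\frac{-2 + 1}{2 - 1} \right)} - 37\right)^{2} = \left(15 \frac{-2 + 1}{2 - 1} - 37\right)^{2} = \left(15 \left(- 1^{-1}\right) - 37\right)^{2} = \left(15 \left(\left(-1\right) 1\right) - 37\right)^{2} = \left(15 \left(-1\right) - 37\right)^{2} = \left(-15 - 37\right)^{2} = \left(-52\right)^{2} = 2704$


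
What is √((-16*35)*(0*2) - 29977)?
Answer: I*√29977 ≈ 173.14*I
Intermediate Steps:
√((-16*35)*(0*2) - 29977) = √(-560*0 - 29977) = √(0 - 29977) = √(-29977) = I*√29977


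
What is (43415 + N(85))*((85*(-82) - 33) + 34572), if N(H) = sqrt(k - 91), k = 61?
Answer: 1196908135 + 27569*I*sqrt(30) ≈ 1.1969e+9 + 1.51e+5*I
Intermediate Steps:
N(H) = I*sqrt(30) (N(H) = sqrt(61 - 91) = sqrt(-30) = I*sqrt(30))
(43415 + N(85))*((85*(-82) - 33) + 34572) = (43415 + I*sqrt(30))*((85*(-82) - 33) + 34572) = (43415 + I*sqrt(30))*((-6970 - 33) + 34572) = (43415 + I*sqrt(30))*(-7003 + 34572) = (43415 + I*sqrt(30))*27569 = 1196908135 + 27569*I*sqrt(30)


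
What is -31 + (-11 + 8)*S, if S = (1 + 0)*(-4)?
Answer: -19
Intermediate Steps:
S = -4 (S = 1*(-4) = -4)
-31 + (-11 + 8)*S = -31 + (-11 + 8)*(-4) = -31 - 3*(-4) = -31 + 12 = -19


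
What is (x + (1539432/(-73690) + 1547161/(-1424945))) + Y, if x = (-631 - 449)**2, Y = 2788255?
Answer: 41525306526854242/10500419705 ≈ 3.9546e+6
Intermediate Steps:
x = 1166400 (x = (-1080)**2 = 1166400)
(x + (1539432/(-73690) + 1547161/(-1424945))) + Y = (1166400 + (1539432/(-73690) + 1547161/(-1424945))) + 2788255 = (1166400 + (1539432*(-1/73690) + 1547161*(-1/1424945))) + 2788255 = (1166400 + (-769716/36845 - 1547161/1424945)) + 2788255 = (1166400 - 230761622533/10500419705) + 2788255 = 12247458782289467/10500419705 + 2788255 = 41525306526854242/10500419705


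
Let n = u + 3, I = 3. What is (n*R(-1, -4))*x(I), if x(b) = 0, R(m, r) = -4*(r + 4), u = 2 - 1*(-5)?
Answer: 0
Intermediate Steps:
u = 7 (u = 2 + 5 = 7)
R(m, r) = -16 - 4*r (R(m, r) = -4*(4 + r) = -16 - 4*r)
n = 10 (n = 7 + 3 = 10)
(n*R(-1, -4))*x(I) = (10*(-16 - 4*(-4)))*0 = (10*(-16 + 16))*0 = (10*0)*0 = 0*0 = 0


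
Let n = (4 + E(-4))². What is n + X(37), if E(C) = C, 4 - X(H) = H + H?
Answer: -70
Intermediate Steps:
X(H) = 4 - 2*H (X(H) = 4 - (H + H) = 4 - 2*H)
n = 0 (n = (4 - 4)² = 0² = 0)
n + X(37) = 0 + (4 - 2*37) = 0 + (4 - 74) = 0 - 70 = -70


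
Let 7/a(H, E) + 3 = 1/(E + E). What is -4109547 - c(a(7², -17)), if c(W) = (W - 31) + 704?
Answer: -423352422/103 ≈ -4.1102e+6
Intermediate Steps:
a(H, E) = 7/(-3 + 1/(2*E)) (a(H, E) = 7/(-3 + 1/(E + E)) = 7/(-3 + 1/(2*E)))
c(W) = 673 + W (c(W) = (-31 + W) + 704 = 673 + W)
-4109547 - c(a(7², -17)) = -4109547 - (673 - 14*(-17)/(-1 + 6*(-17))) = -4109547 - (673 - 14*(-17)/(-1 - 102)) = -4109547 - (673 - 14*(-17)/(-103)) = -4109547 - (673 - 14*(-17)*(-1/103)) = -4109547 - (673 - 238/103) = -4109547 - 1*69081/103 = -4109547 - 69081/103 = -423352422/103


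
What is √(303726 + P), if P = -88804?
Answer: √214922 ≈ 463.60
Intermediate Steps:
√(303726 + P) = √(303726 - 88804) = √214922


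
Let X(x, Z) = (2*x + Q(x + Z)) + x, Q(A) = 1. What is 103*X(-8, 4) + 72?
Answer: -2297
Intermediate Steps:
X(x, Z) = 1 + 3*x (X(x, Z) = (2*x + 1) + x = (1 + 2*x) + x = 1 + 3*x)
103*X(-8, 4) + 72 = 103*(1 + 3*(-8)) + 72 = 103*(1 - 24) + 72 = 103*(-23) + 72 = -2369 + 72 = -2297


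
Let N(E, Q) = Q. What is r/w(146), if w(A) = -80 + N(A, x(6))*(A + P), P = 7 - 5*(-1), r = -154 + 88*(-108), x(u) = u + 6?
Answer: -4829/908 ≈ -5.3183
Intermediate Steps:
x(u) = 6 + u
r = -9658 (r = -154 - 9504 = -9658)
P = 12 (P = 7 + 5 = 12)
w(A) = 64 + 12*A (w(A) = -80 + (6 + 6)*(A + 12) = -80 + 12*(12 + A) = -80 + (144 + 12*A) = 64 + 12*A)
r/w(146) = -9658/(64 + 12*146) = -9658/(64 + 1752) = -9658/1816 = -9658*1/1816 = -4829/908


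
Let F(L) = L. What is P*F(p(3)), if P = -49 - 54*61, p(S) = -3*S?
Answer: 30087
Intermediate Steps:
P = -3343 (P = -49 - 3294 = -3343)
P*F(p(3)) = -(-10029)*3 = -3343*(-9) = 30087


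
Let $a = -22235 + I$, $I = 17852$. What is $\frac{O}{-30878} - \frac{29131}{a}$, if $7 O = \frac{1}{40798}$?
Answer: $\frac{256886611238165}{38650716318564} \approx 6.6464$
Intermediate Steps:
$a = -4383$ ($a = -22235 + 17852 = -4383$)
$O = \frac{1}{285586}$ ($O = \frac{1}{7 \cdot 40798} = \frac{1}{7} \cdot \frac{1}{40798} = \frac{1}{285586} \approx 3.5016 \cdot 10^{-6}$)
$\frac{O}{-30878} - \frac{29131}{a} = \frac{1}{285586 \left(-30878\right)} - \frac{29131}{-4383} = \frac{1}{285586} \left(- \frac{1}{30878}\right) - - \frac{29131}{4383} = - \frac{1}{8818324508} + \frac{29131}{4383} = \frac{256886611238165}{38650716318564}$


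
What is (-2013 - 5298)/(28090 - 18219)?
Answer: -7311/9871 ≈ -0.74065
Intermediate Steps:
(-2013 - 5298)/(28090 - 18219) = -7311/9871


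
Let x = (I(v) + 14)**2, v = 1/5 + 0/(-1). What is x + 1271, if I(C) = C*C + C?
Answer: 921111/625 ≈ 1473.8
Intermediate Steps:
v = 1/5 (v = 1*(1/5) + 0*(-1) = 1/5 + 0 = 1/5 ≈ 0.20000)
I(C) = C + C**2 (I(C) = C**2 + C = C + C**2)
x = 126736/625 (x = ((1 + 1/5)/5 + 14)**2 = ((1/5)*(6/5) + 14)**2 = (6/25 + 14)**2 = (356/25)**2 = 126736/625 ≈ 202.78)
x + 1271 = 126736/625 + 1271 = 921111/625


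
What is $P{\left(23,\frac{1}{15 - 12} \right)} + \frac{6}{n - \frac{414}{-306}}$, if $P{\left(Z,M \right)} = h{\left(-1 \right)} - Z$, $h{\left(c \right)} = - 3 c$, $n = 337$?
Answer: $- \frac{57469}{2876} \approx -19.982$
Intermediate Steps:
$P{\left(Z,M \right)} = 3 - Z$ ($P{\left(Z,M \right)} = \left(-3\right) \left(-1\right) - Z = 3 - Z$)
$P{\left(23,\frac{1}{15 - 12} \right)} + \frac{6}{n - \frac{414}{-306}} = \left(3 - 23\right) + \frac{6}{337 - \frac{414}{-306}} = \left(3 - 23\right) + \frac{6}{337 - - \frac{23}{17}} = -20 + \frac{6}{337 + \frac{23}{17}} = -20 + \frac{6}{\frac{5752}{17}} = -20 + 6 \cdot \frac{17}{5752} = -20 + \frac{51}{2876} = - \frac{57469}{2876}$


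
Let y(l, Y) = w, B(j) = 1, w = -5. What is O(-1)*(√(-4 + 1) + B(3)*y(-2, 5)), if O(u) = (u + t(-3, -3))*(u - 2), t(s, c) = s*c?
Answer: 120 - 24*I*√3 ≈ 120.0 - 41.569*I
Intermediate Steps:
y(l, Y) = -5
t(s, c) = c*s
O(u) = (-2 + u)*(9 + u) (O(u) = (u - 3*(-3))*(u - 2) = (u + 9)*(-2 + u) = (9 + u)*(-2 + u) = (-2 + u)*(9 + u))
O(-1)*(√(-4 + 1) + B(3)*y(-2, 5)) = (-18 + (-1)² + 7*(-1))*(√(-4 + 1) + 1*(-5)) = (-18 + 1 - 7)*(√(-3) - 5) = -24*(I*√3 - 5) = -24*(-5 + I*√3) = 120 - 24*I*√3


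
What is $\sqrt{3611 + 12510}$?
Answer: $7 \sqrt{329} \approx 126.97$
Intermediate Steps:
$\sqrt{3611 + 12510} = \sqrt{16121} = 7 \sqrt{329}$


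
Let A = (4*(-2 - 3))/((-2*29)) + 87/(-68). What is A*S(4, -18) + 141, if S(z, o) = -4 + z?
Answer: 141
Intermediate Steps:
A = -1843/1972 (A = (4*(-5))/(-58) + 87*(-1/68) = -20*(-1/58) - 87/68 = 10/29 - 87/68 = -1843/1972 ≈ -0.93458)
A*S(4, -18) + 141 = -1843*(-4 + 4)/1972 + 141 = -1843/1972*0 + 141 = 0 + 141 = 141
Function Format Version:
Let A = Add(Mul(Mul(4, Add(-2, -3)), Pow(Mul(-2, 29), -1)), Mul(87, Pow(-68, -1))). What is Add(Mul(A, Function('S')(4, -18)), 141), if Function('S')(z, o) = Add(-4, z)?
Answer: 141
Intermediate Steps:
A = Rational(-1843, 1972) (A = Add(Mul(Mul(4, -5), Pow(-58, -1)), Mul(87, Rational(-1, 68))) = Add(Mul(-20, Rational(-1, 58)), Rational(-87, 68)) = Add(Rational(10, 29), Rational(-87, 68)) = Rational(-1843, 1972) ≈ -0.93458)
Add(Mul(A, Function('S')(4, -18)), 141) = Add(Mul(Rational(-1843, 1972), Add(-4, 4)), 141) = Add(Mul(Rational(-1843, 1972), 0), 141) = Add(0, 141) = 141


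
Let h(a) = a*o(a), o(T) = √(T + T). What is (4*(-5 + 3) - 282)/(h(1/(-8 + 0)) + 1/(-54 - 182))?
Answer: 1095040/3497 - 16151840*I/3497 ≈ 313.14 - 4618.8*I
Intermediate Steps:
o(T) = √2*√T (o(T) = √(2*T) = √2*√T)
h(a) = √2*a^(3/2) (h(a) = a*(√2*√a) = √2*a^(3/2))
(4*(-5 + 3) - 282)/(h(1/(-8 + 0)) + 1/(-54 - 182)) = (4*(-5 + 3) - 282)/(√2*(1/(-8 + 0))^(3/2) + 1/(-54 - 182)) = (4*(-2) - 282)/(√2*(1/(-8))^(3/2) + 1/(-236)) = (-8 - 282)/(√2*(-⅛)^(3/2) - 1/236) = -290/(√2*(-I*√2/32) - 1/236) = -290/(-I/16 - 1/236) = -290*891136*(-1/236 + I/16)/3497 = -258429440*(-1/236 + I/16)/3497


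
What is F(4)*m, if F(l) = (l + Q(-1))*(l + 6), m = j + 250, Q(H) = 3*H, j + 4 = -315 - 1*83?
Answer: -1520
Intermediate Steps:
j = -402 (j = -4 + (-315 - 1*83) = -4 + (-315 - 83) = -4 - 398 = -402)
m = -152 (m = -402 + 250 = -152)
F(l) = (-3 + l)*(6 + l) (F(l) = (l + 3*(-1))*(l + 6) = (l - 3)*(6 + l) = (-3 + l)*(6 + l))
F(4)*m = (-18 + 4² + 3*4)*(-152) = (-18 + 16 + 12)*(-152) = 10*(-152) = -1520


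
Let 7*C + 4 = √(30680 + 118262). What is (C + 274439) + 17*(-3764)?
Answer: 1473153/7 + √148942/7 ≈ 2.1051e+5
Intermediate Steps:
C = -4/7 + √148942/7 (C = -4/7 + √(30680 + 118262)/7 = -4/7 + √148942/7 ≈ 54.561)
(C + 274439) + 17*(-3764) = ((-4/7 + √148942/7) + 274439) + 17*(-3764) = (1921069/7 + √148942/7) - 63988 = 1473153/7 + √148942/7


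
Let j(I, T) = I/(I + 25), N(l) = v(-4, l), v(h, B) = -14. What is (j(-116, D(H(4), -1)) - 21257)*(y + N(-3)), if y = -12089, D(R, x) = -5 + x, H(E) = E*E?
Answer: 257258043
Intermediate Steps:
H(E) = E²
N(l) = -14
j(I, T) = I/(25 + I)
(j(-116, D(H(4), -1)) - 21257)*(y + N(-3)) = (-116/(25 - 116) - 21257)*(-12089 - 14) = (-116/(-91) - 21257)*(-12103) = (-116*(-1/91) - 21257)*(-12103) = (116/91 - 21257)*(-12103) = -1934271/91*(-12103) = 257258043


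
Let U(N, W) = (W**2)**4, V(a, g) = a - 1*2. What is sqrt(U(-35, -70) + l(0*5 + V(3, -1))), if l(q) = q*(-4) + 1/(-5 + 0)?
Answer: sqrt(14412002499999895)/5 ≈ 2.4010e+7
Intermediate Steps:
V(a, g) = -2 + a (V(a, g) = a - 2 = -2 + a)
l(q) = -1/5 - 4*q (l(q) = -4*q + 1/(-5) = -4*q - 1/5 = -1/5 - 4*q)
U(N, W) = W**8
sqrt(U(-35, -70) + l(0*5 + V(3, -1))) = sqrt((-70)**8 + (-1/5 - 4*(0*5 + (-2 + 3)))) = sqrt(576480100000000 + (-1/5 - 4*(0 + 1))) = sqrt(576480100000000 + (-1/5 - 4*1)) = sqrt(576480100000000 + (-1/5 - 4)) = sqrt(576480100000000 - 21/5) = sqrt(2882400499999979/5) = sqrt(14412002499999895)/5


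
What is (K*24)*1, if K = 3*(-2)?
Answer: -144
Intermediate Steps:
K = -6
(K*24)*1 = -6*24*1 = -144*1 = -144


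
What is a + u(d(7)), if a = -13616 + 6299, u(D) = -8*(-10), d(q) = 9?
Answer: -7237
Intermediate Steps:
u(D) = 80
a = -7317
a + u(d(7)) = -7317 + 80 = -7237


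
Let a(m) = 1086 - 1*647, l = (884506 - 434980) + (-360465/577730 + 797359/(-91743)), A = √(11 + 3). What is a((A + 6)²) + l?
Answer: 4769771740645157/10600536678 ≈ 4.4996e+5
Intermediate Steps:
A = √14 ≈ 3.7417
l = 4765118105043515/10600536678 (l = 449526 + (-360465*1/577730 + 797359*(-1/91743)) = 449526 + (-72093/115546 - 797359/91743) = 449526 - 98745671113/10600536678 = 4765118105043515/10600536678 ≈ 4.4952e+5)
a(m) = 439 (a(m) = 1086 - 647 = 439)
a((A + 6)²) + l = 439 + 4765118105043515/10600536678 = 4769771740645157/10600536678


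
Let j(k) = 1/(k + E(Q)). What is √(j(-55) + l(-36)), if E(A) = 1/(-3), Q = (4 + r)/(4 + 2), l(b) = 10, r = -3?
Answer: √275062/166 ≈ 3.1594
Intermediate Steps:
Q = ⅙ (Q = (4 - 3)/(4 + 2) = 1/6 = 1*(⅙) = ⅙ ≈ 0.16667)
E(A) = -⅓
j(k) = 1/(-⅓ + k) (j(k) = 1/(k - ⅓) = 1/(-⅓ + k))
√(j(-55) + l(-36)) = √(3/(-1 + 3*(-55)) + 10) = √(3/(-1 - 165) + 10) = √(3/(-166) + 10) = √(3*(-1/166) + 10) = √(-3/166 + 10) = √(1657/166) = √275062/166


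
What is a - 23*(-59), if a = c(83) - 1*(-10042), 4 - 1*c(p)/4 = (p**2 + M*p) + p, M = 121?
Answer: -56645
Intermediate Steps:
c(p) = 16 - 488*p - 4*p**2 (c(p) = 16 - 4*((p**2 + 121*p) + p) = 16 - 4*(p**2 + 122*p) = 16 + (-488*p - 4*p**2) = 16 - 488*p - 4*p**2)
a = -58002 (a = (16 - 488*83 - 4*83**2) - 1*(-10042) = (16 - 40504 - 4*6889) + 10042 = (16 - 40504 - 27556) + 10042 = -68044 + 10042 = -58002)
a - 23*(-59) = -58002 - 23*(-59) = -58002 - 1*(-1357) = -58002 + 1357 = -56645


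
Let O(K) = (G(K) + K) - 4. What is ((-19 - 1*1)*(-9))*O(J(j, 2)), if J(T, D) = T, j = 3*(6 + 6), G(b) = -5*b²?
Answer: -1160640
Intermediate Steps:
j = 36 (j = 3*12 = 36)
O(K) = -4 + K - 5*K² (O(K) = (-5*K² + K) - 4 = (K - 5*K²) - 4 = -4 + K - 5*K²)
((-19 - 1*1)*(-9))*O(J(j, 2)) = ((-19 - 1*1)*(-9))*(-4 + 36 - 5*36²) = ((-19 - 1)*(-9))*(-4 + 36 - 5*1296) = (-20*(-9))*(-4 + 36 - 6480) = 180*(-6448) = -1160640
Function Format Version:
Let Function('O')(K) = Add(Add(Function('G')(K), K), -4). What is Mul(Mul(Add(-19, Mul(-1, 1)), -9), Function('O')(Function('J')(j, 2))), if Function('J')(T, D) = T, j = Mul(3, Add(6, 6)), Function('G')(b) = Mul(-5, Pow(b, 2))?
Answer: -1160640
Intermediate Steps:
j = 36 (j = Mul(3, 12) = 36)
Function('O')(K) = Add(-4, K, Mul(-5, Pow(K, 2))) (Function('O')(K) = Add(Add(Mul(-5, Pow(K, 2)), K), -4) = Add(Add(K, Mul(-5, Pow(K, 2))), -4) = Add(-4, K, Mul(-5, Pow(K, 2))))
Mul(Mul(Add(-19, Mul(-1, 1)), -9), Function('O')(Function('J')(j, 2))) = Mul(Mul(Add(-19, Mul(-1, 1)), -9), Add(-4, 36, Mul(-5, Pow(36, 2)))) = Mul(Mul(Add(-19, -1), -9), Add(-4, 36, Mul(-5, 1296))) = Mul(Mul(-20, -9), Add(-4, 36, -6480)) = Mul(180, -6448) = -1160640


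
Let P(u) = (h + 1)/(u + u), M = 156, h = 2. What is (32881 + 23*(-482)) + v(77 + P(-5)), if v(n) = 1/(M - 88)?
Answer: 1482061/68 ≈ 21795.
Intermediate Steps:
P(u) = 3/(2*u) (P(u) = (2 + 1)/(u + u) = 3/((2*u)) = 3*(1/(2*u)) = 3/(2*u))
v(n) = 1/68 (v(n) = 1/(156 - 88) = 1/68)
(32881 + 23*(-482)) + v(77 + P(-5)) = (32881 + 23*(-482)) + 1/68 = (32881 - 11086) + 1/68 = 21795 + 1/68 = 1482061/68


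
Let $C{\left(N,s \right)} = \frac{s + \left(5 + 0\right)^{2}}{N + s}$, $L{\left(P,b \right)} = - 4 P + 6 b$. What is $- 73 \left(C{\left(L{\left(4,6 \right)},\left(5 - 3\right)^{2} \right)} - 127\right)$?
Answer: $\frac{220387}{24} \approx 9182.8$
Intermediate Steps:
$C{\left(N,s \right)} = \frac{25 + s}{N + s}$ ($C{\left(N,s \right)} = \frac{s + 5^{2}}{N + s} = \frac{s + 25}{N + s} = \frac{25 + s}{N + s}$)
$- 73 \left(C{\left(L{\left(4,6 \right)},\left(5 - 3\right)^{2} \right)} - 127\right) = - 73 \left(\frac{25 + \left(5 - 3\right)^{2}}{\left(\left(-4\right) 4 + 6 \cdot 6\right) + \left(5 - 3\right)^{2}} - 127\right) = - 73 \left(\frac{25 + 2^{2}}{\left(-16 + 36\right) + 2^{2}} - 127\right) = - 73 \left(\frac{25 + 4}{20 + 4} - 127\right) = - 73 \left(\frac{1}{24} \cdot 29 - 127\right) = - 73 \left(\frac{29}{24} - 127\right) = \left(-73\right) \left(- \frac{3019}{24}\right) = \frac{220387}{24}$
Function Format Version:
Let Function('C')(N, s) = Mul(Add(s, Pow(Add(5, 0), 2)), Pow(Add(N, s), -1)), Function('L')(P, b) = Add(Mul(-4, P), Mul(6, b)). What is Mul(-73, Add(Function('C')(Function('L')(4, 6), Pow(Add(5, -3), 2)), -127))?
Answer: Rational(220387, 24) ≈ 9182.8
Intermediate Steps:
Function('C')(N, s) = Mul(Pow(Add(N, s), -1), Add(25, s)) (Function('C')(N, s) = Mul(Add(s, Pow(5, 2)), Pow(Add(N, s), -1)) = Mul(Add(s, 25), Pow(Add(N, s), -1)) = Mul(Add(25, s), Pow(Add(N, s), -1)) = Mul(Pow(Add(N, s), -1), Add(25, s)))
Mul(-73, Add(Function('C')(Function('L')(4, 6), Pow(Add(5, -3), 2)), -127)) = Mul(-73, Add(Mul(Pow(Add(Add(Mul(-4, 4), Mul(6, 6)), Pow(Add(5, -3), 2)), -1), Add(25, Pow(Add(5, -3), 2))), -127)) = Mul(-73, Add(Mul(Pow(Add(Add(-16, 36), Pow(2, 2)), -1), Add(25, Pow(2, 2))), -127)) = Mul(-73, Add(Mul(Pow(Add(20, 4), -1), Add(25, 4)), -127)) = Mul(-73, Add(Mul(Pow(24, -1), 29), -127)) = Mul(-73, Add(Mul(Rational(1, 24), 29), -127)) = Mul(-73, Add(Rational(29, 24), -127)) = Mul(-73, Rational(-3019, 24)) = Rational(220387, 24)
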